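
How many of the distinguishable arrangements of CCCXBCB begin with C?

Fix C in the first position and arrange the remaining 6 letters.
Those 6 letters have B appearing twice and C appearing 3 times, giving (6)!/(3!·2!) = 60.

60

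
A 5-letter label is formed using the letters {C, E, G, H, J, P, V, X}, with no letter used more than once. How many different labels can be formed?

Choose and order 5 of the 8 symbols: the first letter has 8 options, the next 7, and so on down to 4.
That product is 8 × 7 × 6 × 5 × 4 = 6720.

6720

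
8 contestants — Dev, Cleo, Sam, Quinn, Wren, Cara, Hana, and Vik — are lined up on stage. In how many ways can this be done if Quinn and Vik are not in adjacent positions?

Of the 8! = 40320 arrangements, those with Quinn and Vik adjacent number 2 × 7! = 10080 (treat the pair as a block with 2 internal orders).
So 40320 − 10080 = 30240 arrangements keep them apart.

30240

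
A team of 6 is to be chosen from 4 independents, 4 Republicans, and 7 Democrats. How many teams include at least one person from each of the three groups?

Total 6-person selections from all 15: C(15,6) = 5005.
Subtract selections that omit an entire group: no independents → C(11,6) = 462; no Republicans → C(11,6) = 462; no Democrats → C(8,6) = 28.
Add back selections omitting two groups (i.e. drawn from a single group): C(4,6) + C(4,6) + C(7,6) = 7.
By inclusion–exclusion: 5005 − 952 + 7 = 4060.

4060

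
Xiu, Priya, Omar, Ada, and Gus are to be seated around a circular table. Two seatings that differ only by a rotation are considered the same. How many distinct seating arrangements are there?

Around a circle, 5 distinct people have 5!/5 = (4)! = 24 rotationally distinct seatings.

24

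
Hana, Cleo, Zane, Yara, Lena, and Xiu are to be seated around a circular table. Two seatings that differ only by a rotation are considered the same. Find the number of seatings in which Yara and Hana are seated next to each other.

Treat {Yara, Hana} as one unit (2 internal orders) and seat the resulting 5 units around the table: (4)! circular arrangements.
So 2 × (4)! = 2 × 24 = 48.

48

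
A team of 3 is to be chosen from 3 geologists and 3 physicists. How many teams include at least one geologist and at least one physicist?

18

Unrestricted: C(6,3) = 20 ways to pick any 3 of the 6.
Subtract selections that omit an entire group: no geologists → C(3,3) = 1; no physicists → C(3,3) = 1.
Both groups omitted at once is impossible, so 20 − 2 = 18.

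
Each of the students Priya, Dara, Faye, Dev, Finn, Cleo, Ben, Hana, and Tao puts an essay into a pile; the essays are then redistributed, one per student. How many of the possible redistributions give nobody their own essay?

133496

Let Aᵢ be the assignments in which student i gets their own essay. We want the size of the complement of A₁∪…∪A_9.
By inclusion–exclusion this is Σ_{j=0}^{9} (−1)^j C(9,j)·(9−j)!.
Computing: 362880 − 362880 + 181440 − 60480 + 15120 − 3024 + 504 − 72 + 9 − 1 = 133496.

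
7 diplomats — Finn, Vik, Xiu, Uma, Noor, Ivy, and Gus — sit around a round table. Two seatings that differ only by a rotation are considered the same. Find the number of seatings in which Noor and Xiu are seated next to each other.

Treat {Noor, Xiu} as one unit (2 internal orders) and seat the resulting 6 units around the table: (5)! circular arrangements.
So 2 × (5)! = 2 × 120 = 240.

240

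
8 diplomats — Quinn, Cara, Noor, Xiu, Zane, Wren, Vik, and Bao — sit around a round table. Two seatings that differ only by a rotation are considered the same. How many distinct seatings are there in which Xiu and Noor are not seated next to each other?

Without the restriction there are (7)! = 5040 seatings.
Seatings with Xiu beside Noor: treat them as a block with 2 internal orders, giving 2 × (6)! = 1440.
Subtracting, 5040 − 1440 = 3600.

3600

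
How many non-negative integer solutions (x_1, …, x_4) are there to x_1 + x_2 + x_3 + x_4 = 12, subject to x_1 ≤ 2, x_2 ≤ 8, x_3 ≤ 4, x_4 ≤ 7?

100

Without the upper bounds there are C(15,3) = 455 ways to split 12 among 4 variables.
Subtract solutions that violate a single cap (substitute x_i' = x_i − (cap_i+1)): x_1 ≥ 3 gives C(12,3) = 220; x_2 ≥ 9 gives C(6,3) = 20; x_3 ≥ 5 gives C(10,3) = 120; x_4 ≥ 8 gives C(7,3) = 35. Together 395.
Add back pairs where two caps are both exceeded: 1 + 35 + 4 + 0 + 0 + 0 = 40.
By inclusion–exclusion the count is 455 − 395 + 40 = 100.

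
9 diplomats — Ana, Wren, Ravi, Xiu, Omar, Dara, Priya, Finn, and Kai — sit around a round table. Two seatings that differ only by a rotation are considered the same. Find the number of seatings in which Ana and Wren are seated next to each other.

10080

Glue Ana and Wren into a block (2 internal orders). Seating 8 units around a circle gives (7)! arrangements.
So 2 × (7)! = 2 × 5040 = 10080.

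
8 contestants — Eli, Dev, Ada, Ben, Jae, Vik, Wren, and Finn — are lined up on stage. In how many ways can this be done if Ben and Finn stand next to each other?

10080

Place the 6 others and the Ben-Finn pair as 7 objects in a line; the pair has 2 internal arrangements.
That gives 2 × 7! = 2 × 5040 = 10080.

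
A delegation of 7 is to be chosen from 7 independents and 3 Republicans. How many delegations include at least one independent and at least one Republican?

Unrestricted: C(10,7) = 120 ways to pick any 7 of the 10.
Subtract selections that omit an entire group: no independents → C(3,7) = 0; no Republicans → C(7,7) = 1.
Both groups omitted at once is impossible, so 120 − 1 = 119.

119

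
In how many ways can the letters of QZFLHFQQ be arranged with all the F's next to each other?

840

Treat the 2 copies of F as a single block. The multiset to arrange is then {FF, H, L, Q, Q, Q, Z}, 7 items in all.
That gives (7)!/(3!) = 840 arrangements.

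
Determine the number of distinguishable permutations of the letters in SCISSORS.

The 8 letters of SCISSORS have repeats: S appearing 4 times.
Dividing 8! = 40320 by 4! = 24 for the repeated letters gives 1680.

1680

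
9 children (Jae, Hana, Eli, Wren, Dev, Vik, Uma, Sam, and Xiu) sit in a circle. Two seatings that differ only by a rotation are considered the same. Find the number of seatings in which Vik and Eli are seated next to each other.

Treat {Vik, Eli} as one unit (2 internal orders) and seat the resulting 8 units around the table: (7)! circular arrangements.
So 2 × (7)! = 2 × 5040 = 10080.

10080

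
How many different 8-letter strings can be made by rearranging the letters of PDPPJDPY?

840

PDPPJDPY has 8 letters with D appearing twice and P appearing 4 times.
Dividing 8! = 40320 by 4!·2! = 48 for the repeated letters gives 840.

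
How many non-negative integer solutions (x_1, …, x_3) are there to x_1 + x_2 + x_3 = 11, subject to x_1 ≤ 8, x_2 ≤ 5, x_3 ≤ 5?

30

By stars and bars, unrestricted non-negative solutions to x_1+…+x_3 = 11 number C(11+2,2) = 78.
Subtract solutions that violate a single cap (substitute x_i' = x_i − (cap_i+1)): x_1 ≥ 9 gives C(4,2) = 6; x_2 ≥ 6 gives C(7,2) = 21; x_3 ≥ 6 gives C(7,2) = 21. Together 48.
No two caps can be exceeded simultaneously, so the pair terms are all 0.
By inclusion–exclusion the count is 78 − 48 + 0 = 30.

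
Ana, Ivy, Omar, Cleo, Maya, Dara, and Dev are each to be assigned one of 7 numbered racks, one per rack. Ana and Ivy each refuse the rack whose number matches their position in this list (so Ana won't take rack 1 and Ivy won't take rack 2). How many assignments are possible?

Let Aᵢ (for i ∈ {1, 2}) be the placements that put person i in their forbidden rack. Any j of these fix j positions, leaving (7−j)! ways to fill the rest, and there are C(2,j) ways to pick which j.
By inclusion–exclusion, the number of valid placements is Σ_{j=0}^{2} (−1)^j C(2,j)·(7−j)!.
Computing: 5040 − 1440 + 120 = 3720.

3720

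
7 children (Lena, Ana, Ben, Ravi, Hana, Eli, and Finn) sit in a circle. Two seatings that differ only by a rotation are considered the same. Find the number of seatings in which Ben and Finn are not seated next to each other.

480

All circular seatings of 7 people number (6)! = 720.
Those with Ben next to Finn: fuse the pair into one unit and seat 6 units around a circle — 2·(5)! = 240.
Subtracting, 720 − 240 = 480.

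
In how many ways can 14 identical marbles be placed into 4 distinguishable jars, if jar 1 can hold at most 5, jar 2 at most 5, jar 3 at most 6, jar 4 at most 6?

137

Without the upper bounds there are C(17,3) = 680 ways to split 14 among 4 jars.
Subtract solutions that violate a single cap (substitute x_i' = x_i − (cap_i+1)): x_1 ≥ 6 gives C(11,3) = 165; x_2 ≥ 6 gives C(11,3) = 165; x_3 ≥ 7 gives C(10,3) = 120; x_4 ≥ 7 gives C(10,3) = 120. Together 570.
Add back pairs where two caps are both exceeded: 10 + 4 + 4 + 4 + 4 + 1 = 27.
By inclusion–exclusion the count is 680 − 570 + 27 = 137.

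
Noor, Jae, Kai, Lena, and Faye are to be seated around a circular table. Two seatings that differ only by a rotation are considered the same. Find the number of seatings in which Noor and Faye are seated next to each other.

Treat {Noor, Faye} as one unit (2 internal orders) and seat the resulting 4 units around the table: (3)! circular arrangements.
So 2 × (3)! = 2 × 6 = 12.

12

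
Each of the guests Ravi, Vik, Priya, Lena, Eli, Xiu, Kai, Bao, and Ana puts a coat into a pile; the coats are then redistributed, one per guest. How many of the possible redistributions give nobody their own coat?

133496

Count assignments avoiding every fixed point. For any j of the 9 guests fixed to their own coat, the other 9−j can be arranged in (9−j)! ways.
By inclusion–exclusion this is Σ_{j=0}^{9} (−1)^j C(9,j)·(9−j)!.
Computing: 362880 − 362880 + 181440 − 60480 + 15120 − 3024 + 504 − 72 + 9 − 1 = 133496.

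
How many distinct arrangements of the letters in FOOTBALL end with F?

Fix F in the last position and arrange the remaining 7 letters.
Those 7 letters have L appearing twice and O appearing twice, giving (7)!/(2!·2!) = 1260.

1260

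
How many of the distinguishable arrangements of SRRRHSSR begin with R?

Fix R in the first position and arrange the remaining 7 letters.
Those 7 letters have R appearing 3 times and S appearing 3 times, giving (7)!/(3!·3!) = 140.

140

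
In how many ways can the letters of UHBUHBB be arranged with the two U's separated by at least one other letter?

Total arrangements of UHBUHBB: 7!/(3!·2!·2!) = 210.
If the two U's are adjacent, glue them into one block, leaving 6 items to arrange: (6)!/(3!·2!) = 60 ways.
Subtracting, 210 − 60 = 150 arrangements keep the U's apart.

150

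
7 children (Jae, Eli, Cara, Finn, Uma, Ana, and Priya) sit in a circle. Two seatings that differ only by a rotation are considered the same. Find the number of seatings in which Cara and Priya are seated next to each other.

240

Treat {Cara, Priya} as one unit (2 internal orders) and seat the resulting 6 units around the table: (5)! circular arrangements.
So 2 × (5)! = 2 × 120 = 240.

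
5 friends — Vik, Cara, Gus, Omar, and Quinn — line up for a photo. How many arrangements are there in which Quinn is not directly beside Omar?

72

There are 5! = 120 arrangements in all. If Quinn and Omar are adjacent, merging them into one block gives 2·(4)! = 48 arrangements.
So 120 − 48 = 72 arrangements keep them apart.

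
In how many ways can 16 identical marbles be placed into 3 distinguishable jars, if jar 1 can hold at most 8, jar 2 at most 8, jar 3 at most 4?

15

Without the upper bounds there are C(18,2) = 153 ways to split 16 among 3 jars.
Subtract solutions that violate a single cap (substitute x_i' = x_i − (cap_i+1)): x_1 ≥ 9 gives C(9,2) = 36; x_2 ≥ 9 gives C(9,2) = 36; x_3 ≥ 5 gives C(13,2) = 78. Together 150.
Add back pairs where two caps are both exceeded: 0 + 6 + 6 = 12.
By inclusion–exclusion the count is 153 − 150 + 12 = 15.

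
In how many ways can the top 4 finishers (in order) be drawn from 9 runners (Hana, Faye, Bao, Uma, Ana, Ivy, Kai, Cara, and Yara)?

3024

There are 9 choices for 1st place, 8 for 2nd, and so on down to 6 for position 4.
That gives 9 × 8 × 7 × 6 = 3024.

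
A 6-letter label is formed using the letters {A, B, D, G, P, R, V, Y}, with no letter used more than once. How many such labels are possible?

20160

With no repetition, fill the 6 letters in order: 8 choices, then 7, down to 3.
That product is 8 × 7 × 6 × 5 × 4 × 3 = 20160.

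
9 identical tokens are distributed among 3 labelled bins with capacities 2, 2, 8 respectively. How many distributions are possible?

Without the upper bounds there are C(11,2) = 55 ways to split 9 among 3 bins.
Subtract solutions that violate a single cap (substitute x_i' = x_i − (cap_i+1)): x_1 ≥ 3 gives C(8,2) = 28; x_2 ≥ 3 gives C(8,2) = 28; x_3 ≥ 9 gives C(2,2) = 1. Together 57.
Add back pairs where two caps are both exceeded: 10 + 0 + 0 = 10.
By inclusion–exclusion the count is 55 − 57 + 10 = 8.

8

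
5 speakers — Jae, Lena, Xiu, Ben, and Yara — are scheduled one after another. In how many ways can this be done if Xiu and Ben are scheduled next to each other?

Glue Xiu and Ben into one block (2 internal orders), leaving 4 units to arrange in a row.
That gives 2 × 4! = 2 × 24 = 48.

48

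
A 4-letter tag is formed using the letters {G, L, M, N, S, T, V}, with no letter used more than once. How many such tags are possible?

840

Choose and order 4 of the 7 symbols: the first letter has 7 options, the next 6, then 5, 4.
7 × 6 × 5 × 4 = 840.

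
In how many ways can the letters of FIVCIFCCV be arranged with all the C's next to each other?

630

Treat the 3 copies of C as a single block. The multiset to arrange is then {CCC, F, F, I, I, V, V}, 7 items in all.
That gives (7)!/(2!·2!·2!) = 630 arrangements.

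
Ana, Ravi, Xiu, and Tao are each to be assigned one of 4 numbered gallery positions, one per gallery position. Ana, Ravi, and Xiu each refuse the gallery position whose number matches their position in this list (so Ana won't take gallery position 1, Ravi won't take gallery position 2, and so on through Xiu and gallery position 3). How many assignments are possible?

Let Aᵢ (for i ∈ {1, 2, 3}) be the placements that put person i in their forbidden gallery position. Any j of these fix j positions, leaving (4−j)! ways to fill the rest, and there are C(3,j) ways to pick which j.
By inclusion–exclusion, the number of valid placements is Σ_{j=0}^{3} (−1)^j C(3,j)·(4−j)!.
Computing: 24 − 18 + 6 − 1 = 11.

11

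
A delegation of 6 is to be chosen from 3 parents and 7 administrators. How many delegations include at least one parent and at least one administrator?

Total 6-person selections from all 10: C(10,6) = 210.
Subtract selections that omit an entire group: no parents → C(7,6) = 7; no administrators → C(3,6) = 0.
Both groups omitted at once is impossible, so 210 − 7 = 203.

203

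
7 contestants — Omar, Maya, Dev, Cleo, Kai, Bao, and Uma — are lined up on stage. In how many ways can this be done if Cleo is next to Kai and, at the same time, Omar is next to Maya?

Treat {Cleo,Kai} as one block (2 orders) and {Omar,Maya} as another (2 orders).
That leaves 5 units to arrange: 2 × 2 × 5! = 4 × 120 = 480.

480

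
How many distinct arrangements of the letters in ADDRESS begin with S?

Fix S in the first position and arrange the remaining 6 letters.
Those 6 letters have D appearing twice, giving (6)!/(2!) = 360.

360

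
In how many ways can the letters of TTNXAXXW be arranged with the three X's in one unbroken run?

360

Treat the 3 copies of X as a single block. The multiset to arrange is then {XXX, A, N, T, T, W}, 6 items in all.
That gives (6)!/(2!) = 360 arrangements.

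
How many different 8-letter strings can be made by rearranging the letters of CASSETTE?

The 8 letters of CASSETTE have repeats: E appearing twice, S appearing twice, and T appearing twice.
So there are 8! / (2!·2!·2!) = 5040 distinguishable arrangements.

5040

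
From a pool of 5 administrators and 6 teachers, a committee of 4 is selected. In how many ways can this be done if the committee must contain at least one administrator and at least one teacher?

310

Unrestricted: C(11,4) = 330 ways to pick any 4 of the 11.
Subtract selections that omit an entire group: no administrators → C(6,4) = 15; no teachers → C(5,4) = 5.
Both groups omitted at once is impossible, so 330 − 20 = 310.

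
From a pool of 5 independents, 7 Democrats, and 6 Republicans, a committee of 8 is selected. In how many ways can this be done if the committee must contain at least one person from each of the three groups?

With no constraint there are C(18,8) = 43758 possible selections.
Selections missing a whole group: no independents → C(13,8) = 1287; no Democrats → C(11,8) = 165; no Republicans → C(12,8) = 495.
Add back selections omitting two groups (i.e. drawn from a single group): C(5,8) + C(7,8) + C(6,8) = 0.
By inclusion–exclusion: 43758 − 1947 + 0 = 41811.

41811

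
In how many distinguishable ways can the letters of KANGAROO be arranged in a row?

KANGAROO has 8 letters with A appearing twice and O appearing twice.
So there are 8! / (2!·2!) = 10080 distinguishable arrangements.

10080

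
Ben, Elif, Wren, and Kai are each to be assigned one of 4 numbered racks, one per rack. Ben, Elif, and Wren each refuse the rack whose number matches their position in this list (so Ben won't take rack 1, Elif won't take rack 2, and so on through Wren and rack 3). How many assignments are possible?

11

Let Aᵢ (for i ∈ {1, 2, 3}) be the placements that put person i in their forbidden rack. Any j of these fix j positions, leaving (4−j)! ways to fill the rest, and there are C(3,j) ways to pick which j.
By inclusion–exclusion, the number of valid placements is Σ_{j=0}^{3} (−1)^j C(3,j)·(4−j)!.
Computing: 24 − 18 + 6 − 1 = 11.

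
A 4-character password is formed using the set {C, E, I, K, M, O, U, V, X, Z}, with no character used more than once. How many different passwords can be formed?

With no repetition, fill the 4 characters in order: 10 choices, then 9, down to 7.
10 × 9 × 8 × 7 = 5040.

5040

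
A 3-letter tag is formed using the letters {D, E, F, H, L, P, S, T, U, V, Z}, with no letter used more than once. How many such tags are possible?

990

With no repetition, fill the 3 letters in order: 11 choices, then 10, down to 9.
11 × 10 × 9 = 990.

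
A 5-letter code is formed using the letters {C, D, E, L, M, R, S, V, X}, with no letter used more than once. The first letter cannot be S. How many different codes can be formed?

13440

The first letter has 9−1 = 8 choices (anything except S).
The remaining 4 letters are filled from the other 8 symbols without repetition: 8 × 7 × 6 × 5 = 1680.
Total: 8 × 1680 = 13440.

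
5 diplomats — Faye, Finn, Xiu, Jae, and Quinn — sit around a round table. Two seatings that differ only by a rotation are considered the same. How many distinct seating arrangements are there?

Seat Faye anywhere (absorbing the rotational symmetry), then permute the other 4: (4)! = 24.

24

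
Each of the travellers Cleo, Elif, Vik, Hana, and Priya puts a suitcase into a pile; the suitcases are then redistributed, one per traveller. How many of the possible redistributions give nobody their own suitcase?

This is the derangement count D_5: permutations of 5 items with no fixed point.
By inclusion–exclusion this is Σ_{j=0}^{5} (−1)^j C(5,j)·(5−j)!.
Computing: 120 − 120 + 60 − 20 + 5 − 1 = 44.

44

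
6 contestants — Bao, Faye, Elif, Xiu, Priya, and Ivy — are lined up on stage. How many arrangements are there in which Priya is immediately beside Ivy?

Glue Priya and Ivy into one block (2 internal orders), leaving 5 units to arrange in a row.
So the count is 2·(5)! = 240.

240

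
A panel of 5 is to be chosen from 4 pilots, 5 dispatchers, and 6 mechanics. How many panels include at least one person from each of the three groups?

Unrestricted: C(15,5) = 3003 ways to pick any 5 of the 15.
Subtract selections that omit an entire group: no pilots → C(11,5) = 462; no dispatchers → C(10,5) = 252; no mechanics → C(9,5) = 126.
Add back selections omitting two groups (i.e. drawn from a single group): C(4,5) + C(5,5) + C(6,5) = 7.
By inclusion–exclusion: 3003 − 840 + 7 = 2170.

2170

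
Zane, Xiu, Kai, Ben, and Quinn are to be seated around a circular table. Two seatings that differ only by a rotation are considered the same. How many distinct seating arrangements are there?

Seat Zane anywhere (absorbing the rotational symmetry), then permute the other 4: (4)! = 24.

24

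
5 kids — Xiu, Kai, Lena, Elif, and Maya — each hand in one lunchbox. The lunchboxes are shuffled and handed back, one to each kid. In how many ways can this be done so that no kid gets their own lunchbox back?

44

Count assignments avoiding every fixed point. For any j of the 5 kids fixed to their own lunchbox, the other 5−j can be arranged in (5−j)! ways.
By inclusion–exclusion this is Σ_{j=0}^{5} (−1)^j C(5,j)·(5−j)!.
Computing: 120 − 120 + 60 − 20 + 5 − 1 = 44.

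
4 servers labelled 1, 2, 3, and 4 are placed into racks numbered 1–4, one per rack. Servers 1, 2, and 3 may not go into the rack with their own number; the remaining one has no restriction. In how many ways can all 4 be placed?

Let Aᵢ (for i ∈ {1, 2, 3}) be the placements that put server i in its forbidden rack. Any j of these fix j positions, leaving (4−j)! ways to fill the rest, and there are C(3,j) ways to pick which j.
By inclusion–exclusion, the number of valid placements is Σ_{j=0}^{3} (−1)^j C(3,j)·(4−j)!.
Computing: 24 − 18 + 6 − 1 = 11.

11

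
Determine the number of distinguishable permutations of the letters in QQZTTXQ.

Letter multiplicities in QQZTTXQ: Q×3, T×2, X×1, Z×1.
So there are 7! / (3!·2!) = 420 distinguishable arrangements.

420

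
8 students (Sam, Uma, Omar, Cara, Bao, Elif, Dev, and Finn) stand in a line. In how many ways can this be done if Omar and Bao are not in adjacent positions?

30240

Of the 8! = 40320 arrangements, those with Omar and Bao adjacent number 2 × 7! = 10080 (treat the pair as a block with 2 internal orders).
So 40320 − 10080 = 30240 arrangements keep them apart.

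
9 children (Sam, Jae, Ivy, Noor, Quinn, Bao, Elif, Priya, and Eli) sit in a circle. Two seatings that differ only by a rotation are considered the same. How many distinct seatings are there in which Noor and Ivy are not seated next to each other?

30240

Without the restriction there are (8)! = 40320 seatings.
Those with Noor next to Ivy: fuse the pair into one unit and seat 8 units around a circle — 2·(7)! = 10080.
Subtracting, 40320 − 10080 = 30240.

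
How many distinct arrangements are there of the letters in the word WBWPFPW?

WBWPFPW has 7 letters with P appearing twice and W appearing 3 times.
So there are 7! / (3!·2!) = 420 distinguishable arrangements.

420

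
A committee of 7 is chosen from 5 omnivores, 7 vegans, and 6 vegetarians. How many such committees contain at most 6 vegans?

Split by how many vegans are chosen (0 through 6).
Sum: C(7,0)·C(11,7) + C(7,1)·C(11,6) + C(7,2)·C(11,5) + C(7,3)·C(11,4) + C(7,4)·C(11,3) + C(7,5)·C(11,2) + C(7,6)·C(11,1) = 330 + 3234 + 9702 + 11550 + 5775 + 1155 + 77 = 31823.

31823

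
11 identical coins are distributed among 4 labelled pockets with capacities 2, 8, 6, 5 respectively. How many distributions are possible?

112

Without the upper bounds there are C(14,3) = 364 ways to split 11 among 4 pockets.
Subtract solutions that violate a single cap (substitute x_i' = x_i − (cap_i+1)): x_1 ≥ 3 gives C(11,3) = 165; x_2 ≥ 9 gives C(5,3) = 10; x_3 ≥ 7 gives C(7,3) = 35; x_4 ≥ 6 gives C(8,3) = 56. Together 266.
Add back pairs where two caps are both exceeded: 0 + 4 + 10 + 0 + 0 + 0 = 14.
By inclusion–exclusion the count is 364 − 266 + 14 = 112.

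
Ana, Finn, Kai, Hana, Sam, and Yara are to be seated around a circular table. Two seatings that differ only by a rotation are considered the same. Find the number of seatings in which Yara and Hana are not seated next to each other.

All circular seatings of 6 people number (5)! = 120.
Seatings with Yara beside Hana: treat them as a block with 2 internal orders, giving 2 × (4)! = 48.
Subtracting, 120 − 48 = 72.

72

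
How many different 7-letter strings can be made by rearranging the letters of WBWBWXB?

The 7 letters of WBWBWXB have repeats: B appearing 3 times and W appearing 3 times.
Dividing 7! = 5040 by 3!·3! = 36 for the repeated letters gives 140.

140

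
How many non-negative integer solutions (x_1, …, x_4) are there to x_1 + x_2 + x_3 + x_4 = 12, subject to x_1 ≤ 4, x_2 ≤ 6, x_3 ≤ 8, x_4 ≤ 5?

180

Ignoring the caps, the number of non-negative solutions to x_1+…+x_4 = 12 is C(15,3) = 455.
Subtract solutions that violate a single cap (substitute x_i' = x_i − (cap_i+1)): x_1 ≥ 5 gives C(10,3) = 120; x_2 ≥ 7 gives C(8,3) = 56; x_3 ≥ 9 gives C(6,3) = 20; x_4 ≥ 6 gives C(9,3) = 84. Together 280.
Add back pairs where two caps are both exceeded: 1 + 0 + 4 + 0 + 0 + 0 = 5.
By inclusion–exclusion the count is 455 − 280 + 5 = 180.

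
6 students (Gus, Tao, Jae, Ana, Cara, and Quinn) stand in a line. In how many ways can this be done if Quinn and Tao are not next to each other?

Of the 6! = 720 arrangements, those with Quinn and Tao adjacent number 2 × 5! = 240 (treat the pair as a block with 2 internal orders).
Complementary counting: 720 − 240 = 480.

480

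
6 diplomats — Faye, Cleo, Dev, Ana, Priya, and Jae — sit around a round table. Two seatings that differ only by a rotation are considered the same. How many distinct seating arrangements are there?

120

Seat Faye anywhere (absorbing the rotational symmetry), then permute the other 5: (5)! = 120.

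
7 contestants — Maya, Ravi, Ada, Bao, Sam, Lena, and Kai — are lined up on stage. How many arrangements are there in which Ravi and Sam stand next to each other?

Treat {Ravi, Sam} as a single unit. There are 6 units to order, and the pair itself can be ordered 2 ways.
So the count is 2·(6)! = 1440.

1440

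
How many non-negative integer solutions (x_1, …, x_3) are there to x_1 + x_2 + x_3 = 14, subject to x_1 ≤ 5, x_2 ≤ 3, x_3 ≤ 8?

By stars and bars, unrestricted non-negative solutions to x_1+…+x_3 = 14 number C(14+2,2) = 120.
Subtract solutions that violate a single cap (substitute x_i' = x_i − (cap_i+1)): x_1 ≥ 6 gives C(10,2) = 45; x_2 ≥ 4 gives C(12,2) = 66; x_3 ≥ 9 gives C(7,2) = 21. Together 132.
Add back pairs where two caps are both exceeded: 15 + 0 + 3 = 18.
By inclusion–exclusion the count is 120 − 132 + 18 = 6.

6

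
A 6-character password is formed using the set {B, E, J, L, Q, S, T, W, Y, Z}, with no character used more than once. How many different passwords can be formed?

151200

Choose and order 6 of the 10 symbols: the first character has 10 options, the next 9, and so on down to 5.
10 × 9 × 8 × 7 × 6 × 5 = 151200.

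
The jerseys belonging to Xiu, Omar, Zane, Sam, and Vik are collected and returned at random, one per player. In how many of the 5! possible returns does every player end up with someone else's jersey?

44

Let Aᵢ be the assignments in which player i gets their old jersey. We want the size of the complement of A₁∪…∪A_5.
By inclusion–exclusion this is Σ_{j=0}^{5} (−1)^j C(5,j)·(5−j)!.
Computing: 120 − 120 + 60 − 20 + 5 − 1 = 44.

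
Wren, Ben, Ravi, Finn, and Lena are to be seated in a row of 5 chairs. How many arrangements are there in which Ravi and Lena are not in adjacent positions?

There are 5! = 120 arrangements in all. If Ravi and Lena are adjacent, merging them into one block gives 2·(4)! = 48 arrangements.
Complementary counting: 120 − 48 = 72.

72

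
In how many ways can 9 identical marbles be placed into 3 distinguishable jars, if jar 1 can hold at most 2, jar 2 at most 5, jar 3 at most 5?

Without the upper bounds there are C(11,2) = 55 ways to split 9 among 3 jars.
Subtract solutions that violate a single cap (substitute x_i' = x_i − (cap_i+1)): x_1 ≥ 3 gives C(8,2) = 28; x_2 ≥ 6 gives C(5,2) = 10; x_3 ≥ 6 gives C(5,2) = 10. Together 48.
Add back pairs where two caps are both exceeded: 1 + 1 + 0 = 2.
By inclusion–exclusion the count is 55 − 48 + 2 = 9.

9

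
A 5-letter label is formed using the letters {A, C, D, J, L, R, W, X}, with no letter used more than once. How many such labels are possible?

Choose and order 5 of the 8 symbols: the first letter has 8 options, the next 7, and so on down to 4.
8 × 7 × 6 × 5 × 4 = 6720.

6720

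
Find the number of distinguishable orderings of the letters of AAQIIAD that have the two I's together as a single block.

Treat the 2 copies of I as a single block. The multiset to arrange is then {II, A, A, A, D, Q}, 6 items in all.
That gives (6)!/(3!) = 120 arrangements.

120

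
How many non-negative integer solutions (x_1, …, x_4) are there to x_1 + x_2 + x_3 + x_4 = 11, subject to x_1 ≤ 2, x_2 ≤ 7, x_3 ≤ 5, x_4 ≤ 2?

36

Without the upper bounds there are C(14,3) = 364 ways to split 11 among 4 variables.
Subtract solutions that violate a single cap (substitute x_i' = x_i − (cap_i+1)): x_1 ≥ 3 gives C(11,3) = 165; x_2 ≥ 8 gives C(6,3) = 20; x_3 ≥ 6 gives C(8,3) = 56; x_4 ≥ 3 gives C(11,3) = 165. Together 406.
Add back pairs where two caps are both exceeded: 1 + 10 + 56 + 0 + 1 + 10 = 78.
By inclusion–exclusion the count is 364 − 406 + 78 = 36.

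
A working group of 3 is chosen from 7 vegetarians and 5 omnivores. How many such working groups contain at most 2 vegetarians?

Split by how many vegetarians are chosen (0 through 2).
Sum: C(7,0)·C(5,3) + C(7,1)·C(5,2) + C(7,2)·C(5,1) = 10 + 70 + 105 = 185.

185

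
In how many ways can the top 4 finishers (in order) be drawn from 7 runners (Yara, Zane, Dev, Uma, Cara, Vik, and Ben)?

840

This is an ordered selection of 4 from 7: P(7,4).
That gives 7 × 6 × 5 × 4 = 840.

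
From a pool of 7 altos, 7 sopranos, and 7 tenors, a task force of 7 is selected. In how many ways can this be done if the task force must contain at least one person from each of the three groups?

105987

Unrestricted: C(21,7) = 116280 ways to pick any 7 of the 21.
Selections missing a whole group: no altos → C(14,7) = 3432; no sopranos → C(14,7) = 3432; no tenors → C(14,7) = 3432.
Add back selections omitting two groups (i.e. drawn from a single group): C(7,7) + C(7,7) + C(7,7) = 3.
By inclusion–exclusion: 116280 − 10296 + 3 = 105987.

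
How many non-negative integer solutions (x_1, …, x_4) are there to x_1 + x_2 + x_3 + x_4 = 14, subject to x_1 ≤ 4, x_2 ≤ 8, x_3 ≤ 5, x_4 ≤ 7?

Ignoring the caps, the number of non-negative solutions to x_1+…+x_4 = 14 is C(17,3) = 680.
Subtract solutions that violate a single cap (substitute x_i' = x_i − (cap_i+1)): x_1 ≥ 5 gives C(12,3) = 220; x_2 ≥ 9 gives C(8,3) = 56; x_3 ≥ 6 gives C(11,3) = 165; x_4 ≥ 8 gives C(9,3) = 84. Together 525.
Add back pairs where two caps are both exceeded: 1 + 20 + 4 + 0 + 0 + 1 = 26.
By inclusion–exclusion the count is 680 − 525 + 26 = 181.

181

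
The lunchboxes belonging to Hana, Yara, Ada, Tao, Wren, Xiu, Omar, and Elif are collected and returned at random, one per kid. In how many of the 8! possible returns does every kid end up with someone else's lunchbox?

14833

Let Aᵢ be the assignments in which kid i gets their own lunchbox. We want the size of the complement of A₁∪…∪A_8.
By inclusion–exclusion this is Σ_{j=0}^{8} (−1)^j C(8,j)·(8−j)!.
Computing: 40320 − 40320 + 20160 − 6720 + 1680 − 336 + 56 − 8 + 1 = 14833.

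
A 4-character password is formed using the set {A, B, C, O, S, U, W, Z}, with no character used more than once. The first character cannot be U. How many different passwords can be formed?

1470

The first character has 8−1 = 7 choices (anything except U).
The remaining 3 characters are filled from the other 7 symbols without repetition: 7 × 6 × 5 = 210.
Total: 7 × 210 = 1470.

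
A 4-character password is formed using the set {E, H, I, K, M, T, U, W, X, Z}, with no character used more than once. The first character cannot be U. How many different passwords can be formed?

4536

The first character has 10−1 = 9 choices (anything except U).
The remaining 3 characters are filled from the other 9 symbols without repetition: 9 × 8 × 7 = 504.
Total: 9 × 504 = 4536.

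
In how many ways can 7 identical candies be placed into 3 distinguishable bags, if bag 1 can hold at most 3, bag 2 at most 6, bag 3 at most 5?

By stars and bars, unrestricted non-negative solutions to x_1+…+x_3 = 7 number C(7+2,2) = 36.
Subtract solutions that violate a single cap (substitute x_i' = x_i − (cap_i+1)): x_1 ≥ 4 gives C(5,2) = 10; x_2 ≥ 7 gives C(2,2) = 1; x_3 ≥ 6 gives C(3,2) = 3. Together 14.
No two caps can be exceeded simultaneously, so the pair terms are all 0.
By inclusion–exclusion the count is 36 − 14 + 0 = 22.

22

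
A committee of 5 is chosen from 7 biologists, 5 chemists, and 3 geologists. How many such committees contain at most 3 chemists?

2952

Split by how many chemists are chosen (0 through 3).
Sum: C(5,0)·C(10,5) + C(5,1)·C(10,4) + C(5,2)·C(10,3) + C(5,3)·C(10,2) = 252 + 1050 + 1200 + 450 = 2952.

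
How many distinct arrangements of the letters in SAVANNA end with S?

With the last slot taken by S, it remains to arrange the other 6 letters (AVANNA).
Those 6 letters have A appearing 3 times and N appearing twice, giving (6)!/(3!·2!) = 60.

60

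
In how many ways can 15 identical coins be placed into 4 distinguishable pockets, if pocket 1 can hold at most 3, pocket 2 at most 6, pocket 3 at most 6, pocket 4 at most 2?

10

Without the upper bounds there are C(18,3) = 816 ways to split 15 among 4 pockets.
Subtract solutions that violate a single cap (substitute x_i' = x_i − (cap_i+1)): x_1 ≥ 4 gives C(14,3) = 364; x_2 ≥ 7 gives C(11,3) = 165; x_3 ≥ 7 gives C(11,3) = 165; x_4 ≥ 3 gives C(15,3) = 455. Together 1149.
Add back pairs where two caps are both exceeded: 35 + 35 + 165 + 4 + 56 + 56 = 351.
Subtract triples: 0 + 4 + 4 + 0 = 8.
By inclusion–exclusion the count is 816 − 1149 + 351 − 8 = 10.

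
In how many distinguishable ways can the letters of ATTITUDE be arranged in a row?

ATTITUDE has 8 letters with T appearing 3 times.
So there are 8! / (3!) = 6720 distinguishable arrangements.

6720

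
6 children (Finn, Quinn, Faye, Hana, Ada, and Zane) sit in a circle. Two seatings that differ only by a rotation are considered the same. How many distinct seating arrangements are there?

Around a circle, 6 distinct people have 6!/6 = (5)! = 120 rotationally distinct seatings.

120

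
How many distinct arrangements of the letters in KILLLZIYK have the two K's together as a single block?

3360

Treat the 2 copies of K as a single block. The multiset to arrange is then {KK, I, I, L, L, L, Y, Z}, 8 items in all.
That gives (8)!/(3!·2!) = 3360 arrangements.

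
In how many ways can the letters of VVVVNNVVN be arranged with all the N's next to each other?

Treat the 3 copies of N as a single block. The multiset to arrange is then {NNN, V, V, V, V, V, V}, 7 items in all.
That gives (7)!/(6!) = 7 arrangements.

7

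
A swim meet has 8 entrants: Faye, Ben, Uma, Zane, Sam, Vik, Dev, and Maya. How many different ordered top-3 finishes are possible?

336

There are 8 choices for 1st place, 7 for 2nd, and 6 for 3rd.
That gives 8 × 7 × 6 = 336.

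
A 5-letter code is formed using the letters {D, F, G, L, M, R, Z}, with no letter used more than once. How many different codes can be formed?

2520

With no repetition, fill the 5 letters in order: 7 choices, then 6, down to 3.
That product is 7 × 6 × 5 × 4 × 3 = 2520.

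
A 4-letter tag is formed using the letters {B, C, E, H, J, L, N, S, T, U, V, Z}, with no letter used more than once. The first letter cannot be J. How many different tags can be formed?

10890

The first letter has 12−1 = 11 choices (anything except J).
The remaining 3 letters are filled from the other 11 symbols without repetition: 11 × 10 × 9 = 990.
Total: 11 × 990 = 10890.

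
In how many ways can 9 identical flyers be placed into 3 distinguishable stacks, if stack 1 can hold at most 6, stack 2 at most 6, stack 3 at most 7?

40

Ignoring the caps, the number of non-negative solutions to x_1+…+x_3 = 9 is C(11,2) = 55.
Subtract solutions that violate a single cap (substitute x_i' = x_i − (cap_i+1)): x_1 ≥ 7 gives C(4,2) = 6; x_2 ≥ 7 gives C(4,2) = 6; x_3 ≥ 8 gives C(3,2) = 3. Together 15.
No two caps can be exceeded simultaneously, so the pair terms are all 0.
By inclusion–exclusion the count is 55 − 15 + 0 = 40.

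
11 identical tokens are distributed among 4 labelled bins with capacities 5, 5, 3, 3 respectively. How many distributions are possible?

Ignoring the caps, the number of non-negative solutions to x_1+…+x_4 = 11 is C(14,3) = 364.
Subtract solutions that violate a single cap (substitute x_i' = x_i − (cap_i+1)): x_1 ≥ 6 gives C(8,3) = 56; x_2 ≥ 6 gives C(8,3) = 56; x_3 ≥ 4 gives C(10,3) = 120; x_4 ≥ 4 gives C(10,3) = 120. Together 352.
Add back pairs where two caps are both exceeded: 0 + 4 + 4 + 4 + 4 + 20 = 36.
By inclusion–exclusion the count is 364 − 352 + 36 = 48.

48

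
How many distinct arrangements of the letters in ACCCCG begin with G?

5

With the first slot taken by G, it remains to arrange the other 5 letters (ACCCC).
Those 5 letters have C appearing 4 times, giving (5)!/(4!) = 5.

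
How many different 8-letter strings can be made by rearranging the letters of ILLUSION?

10080

ILLUSION has 8 letters with I appearing twice and L appearing twice.
So there are 8! / (2!·2!) = 10080 distinguishable arrangements.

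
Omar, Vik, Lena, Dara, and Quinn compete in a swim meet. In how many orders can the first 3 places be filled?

60

This is an ordered selection of 3 from 5: P(5,3).
That gives 5 × 4 × 3 = 60.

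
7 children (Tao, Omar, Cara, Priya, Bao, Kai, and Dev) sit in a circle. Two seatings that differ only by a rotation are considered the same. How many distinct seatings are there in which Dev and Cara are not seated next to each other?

480

Without the restriction there are (6)! = 720 seatings.
Seatings with Dev beside Cara: treat them as a block with 2 internal orders, giving 2 × (5)! = 240.
Subtracting, 720 − 240 = 480.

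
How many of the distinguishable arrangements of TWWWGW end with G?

With the last slot taken by G, it remains to arrange the other 5 letters (TWWWW).
Those 5 letters have W appearing 4 times, giving (5)!/(4!) = 5.

5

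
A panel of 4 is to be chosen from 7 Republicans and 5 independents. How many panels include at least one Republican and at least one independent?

455

Unrestricted: C(12,4) = 495 ways to pick any 4 of the 12.
Selections missing a whole group: no Republicans → C(5,4) = 5; no independents → C(7,4) = 35.
Both groups omitted at once is impossible, so 495 − 40 = 455.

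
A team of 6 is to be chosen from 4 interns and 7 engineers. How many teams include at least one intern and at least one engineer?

455

With no constraint there are C(11,6) = 462 possible selections.
Selections missing a whole group: no interns → C(7,6) = 7; no engineers → C(4,6) = 0.
Both groups omitted at once is impossible, so 462 − 7 = 455.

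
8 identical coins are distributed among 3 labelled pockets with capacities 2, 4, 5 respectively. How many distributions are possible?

9

Ignoring the caps, the number of non-negative solutions to x_1+…+x_3 = 8 is C(10,2) = 45.
Subtract solutions that violate a single cap (substitute x_i' = x_i − (cap_i+1)): x_1 ≥ 3 gives C(7,2) = 21; x_2 ≥ 5 gives C(5,2) = 10; x_3 ≥ 6 gives C(4,2) = 6. Together 37.
Add back pairs where two caps are both exceeded: 1 + 0 + 0 = 1.
By inclusion–exclusion the count is 45 − 37 + 1 = 9.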